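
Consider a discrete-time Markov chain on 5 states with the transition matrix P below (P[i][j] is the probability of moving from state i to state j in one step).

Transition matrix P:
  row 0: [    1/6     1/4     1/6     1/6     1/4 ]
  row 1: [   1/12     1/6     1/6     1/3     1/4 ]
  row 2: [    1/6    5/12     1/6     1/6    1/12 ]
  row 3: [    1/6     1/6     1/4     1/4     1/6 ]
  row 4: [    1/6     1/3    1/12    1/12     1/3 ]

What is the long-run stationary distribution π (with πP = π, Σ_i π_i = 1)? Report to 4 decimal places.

π = [0.1452, 0.2574, 0.1654, 0.2083, 0.2237]

Balance equations π_j = Σ_i π_i·P[i][j]:
  π_0 = 1/6·π_0 + 1/12·π_1 + 1/6·π_2 + 1/6·π_3 + 1/6·π_4
  π_1 = 1/4·π_0 + 1/6·π_1 + 5/12·π_2 + 1/6·π_3 + 1/3·π_4
  π_2 = 1/6·π_0 + 1/6·π_1 + 1/6·π_2 + 1/4·π_3 + 1/12·π_4
  π_3 = 1/6·π_0 + 1/3·π_1 + 1/6·π_2 + 1/4·π_3 + 1/12·π_4
  normalize: π_0 + π_1 + π_2 + π_3 + π_4 = 1
Solving the linear system gives exactly π = [677/4662, 200/777, 257/1554, 971/4662, 149/666].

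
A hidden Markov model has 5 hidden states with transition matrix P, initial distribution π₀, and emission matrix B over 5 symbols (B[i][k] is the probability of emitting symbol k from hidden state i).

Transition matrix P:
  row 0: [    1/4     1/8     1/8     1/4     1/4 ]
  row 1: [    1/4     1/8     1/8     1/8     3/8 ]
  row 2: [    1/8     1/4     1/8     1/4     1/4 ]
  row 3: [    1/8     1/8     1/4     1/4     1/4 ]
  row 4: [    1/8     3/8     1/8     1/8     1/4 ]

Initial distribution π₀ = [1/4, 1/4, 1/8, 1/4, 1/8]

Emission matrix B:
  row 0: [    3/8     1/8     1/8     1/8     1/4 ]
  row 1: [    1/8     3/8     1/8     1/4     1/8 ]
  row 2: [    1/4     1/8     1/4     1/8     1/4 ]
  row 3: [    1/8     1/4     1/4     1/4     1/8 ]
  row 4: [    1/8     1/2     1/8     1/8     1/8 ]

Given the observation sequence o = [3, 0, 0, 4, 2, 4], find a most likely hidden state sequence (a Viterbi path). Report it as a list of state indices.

t=0: δ = [3.125e-02, 6.250e-02, 1.562e-02, 6.250e-02, 1.562e-02]  (obs o_0=3)
t=1: δ = [5.859e-03, 9.766e-04, 3.906e-03, 1.953e-03, 2.930e-03]  ψ = [1, 1, 3, 3, 1]  (obs o_1=0)
t=2: δ = [5.493e-04, 1.373e-04, 1.831e-04, 1.831e-04, 1.831e-04]  ψ = [0, 4, 0, 0, 0]  (obs o_2=0)
t=3: δ = [3.433e-05, 8.583e-06, 1.717e-05, 1.717e-05, 1.717e-05]  ψ = [0, 0, 0, 0, 0]  (obs o_3=4)
t=4: δ = [1.073e-06, 8.047e-07, 1.073e-06, 2.146e-06, 1.073e-06]  ψ = [0, 4, 0, 0, 0]  (obs o_4=2)
t=5: δ = [6.706e-08, 5.029e-08, 1.341e-07, 6.706e-08, 6.706e-08]  ψ = [0, 4, 3, 3, 3]  (obs o_5=4)
backtrack: best end state = 2; path = [1, 0, 0, 0, 3, 2]

path = [1, 0, 0, 0, 3, 2]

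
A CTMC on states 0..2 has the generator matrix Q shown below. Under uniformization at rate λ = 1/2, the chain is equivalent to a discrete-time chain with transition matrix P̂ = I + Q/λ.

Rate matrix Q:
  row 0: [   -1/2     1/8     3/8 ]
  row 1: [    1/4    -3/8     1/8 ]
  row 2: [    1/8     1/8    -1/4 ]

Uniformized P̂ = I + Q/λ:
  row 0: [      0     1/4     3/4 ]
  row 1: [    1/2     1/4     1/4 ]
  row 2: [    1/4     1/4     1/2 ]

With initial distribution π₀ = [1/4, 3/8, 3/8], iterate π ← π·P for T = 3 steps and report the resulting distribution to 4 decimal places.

t=0: π = [0.2500, 0.3750, 0.3750]
t=1: π = [0.2813, 0.2500, 0.4688]
t=2: π = [0.2422, 0.2500, 0.5078]
t=3: π = [0.2520, 0.2500, 0.4980]

π = [0.2520, 0.2500, 0.4980]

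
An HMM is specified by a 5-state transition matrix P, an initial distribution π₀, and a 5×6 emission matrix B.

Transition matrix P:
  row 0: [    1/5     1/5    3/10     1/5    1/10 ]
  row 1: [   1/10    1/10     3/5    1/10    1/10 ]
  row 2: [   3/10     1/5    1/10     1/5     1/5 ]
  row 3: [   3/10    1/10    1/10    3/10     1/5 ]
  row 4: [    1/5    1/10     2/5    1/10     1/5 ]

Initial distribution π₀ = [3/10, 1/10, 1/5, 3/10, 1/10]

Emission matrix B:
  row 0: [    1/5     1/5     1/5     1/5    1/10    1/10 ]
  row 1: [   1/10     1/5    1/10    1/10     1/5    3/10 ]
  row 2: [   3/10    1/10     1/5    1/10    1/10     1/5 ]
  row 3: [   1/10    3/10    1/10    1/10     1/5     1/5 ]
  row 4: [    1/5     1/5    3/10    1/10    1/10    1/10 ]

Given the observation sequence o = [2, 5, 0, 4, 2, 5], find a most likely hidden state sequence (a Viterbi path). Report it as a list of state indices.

t=0: δ = [6.000e-02, 1.000e-02, 4.000e-02, 3.000e-02, 3.000e-02]  (obs o_0=2)
t=1: δ = [1.200e-03, 3.600e-03, 3.600e-03, 2.400e-03, 8.000e-04]  ψ = [0, 0, 0, 0, 2]  (obs o_1=5)
t=2: δ = [2.160e-04, 7.200e-05, 6.480e-04, 7.200e-05, 1.440e-04]  ψ = [2, 2, 1, 2, 2]  (obs o_2=0)
t=3: δ = [1.944e-05, 2.592e-05, 6.480e-06, 2.592e-05, 1.296e-05]  ψ = [2, 2, 0, 2, 2]  (obs o_3=4)
t=4: δ = [1.555e-06, 3.888e-07, 3.110e-06, 7.776e-07, 1.555e-06]  ψ = [3, 0, 1, 3, 3]  (obs o_4=2)
t=5: δ = [9.331e-08, 1.866e-07, 1.244e-07, 1.244e-07, 6.221e-08]  ψ = [2, 2, 4, 2, 2]  (obs o_5=5)
backtrack: best end state = 1; path = [0, 1, 2, 1, 2, 1]

path = [0, 1, 2, 1, 2, 1]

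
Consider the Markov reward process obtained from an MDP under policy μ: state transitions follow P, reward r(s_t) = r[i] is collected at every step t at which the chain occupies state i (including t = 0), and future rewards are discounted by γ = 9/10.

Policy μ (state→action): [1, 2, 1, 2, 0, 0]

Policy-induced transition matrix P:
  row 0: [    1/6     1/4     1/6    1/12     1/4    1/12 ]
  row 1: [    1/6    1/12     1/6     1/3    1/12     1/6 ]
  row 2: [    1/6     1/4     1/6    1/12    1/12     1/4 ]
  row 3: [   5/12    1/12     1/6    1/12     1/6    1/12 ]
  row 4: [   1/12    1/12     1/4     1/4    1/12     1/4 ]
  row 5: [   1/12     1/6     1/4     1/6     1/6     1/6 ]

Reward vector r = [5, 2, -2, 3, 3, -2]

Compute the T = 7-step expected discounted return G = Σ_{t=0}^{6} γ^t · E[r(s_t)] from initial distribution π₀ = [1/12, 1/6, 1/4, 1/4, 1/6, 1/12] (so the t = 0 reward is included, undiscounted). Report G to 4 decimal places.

t=0: π = [0.0833, 0.1667, 0.2500, 0.2500, 0.1667, 0.0833], E[r] = 1.3333, γ^t·E[r] = 1.333333, running G = 1.333333
t=1: π = [0.2083, 0.1458, 0.1875, 0.1597, 0.1250, 0.1736], E[r] = 1.4653, γ^t·E[r] = 1.318750, running G = 2.652083
t=2: π = [0.1817, 0.1638, 0.1916, 0.1551, 0.1458, 0.1620], E[r] = 1.4317, γ^t·E[r] = 1.159688, running G = 3.811771
t=3: π = [0.1798, 0.1590, 0.1923, 0.1621, 0.1400, 0.1667], E[r] = 1.4053, γ^t·E[r] = 1.024488, running G = 4.836259
t=4: π = [0.1816, 0.1592, 0.1922, 0.1603, 0.1407, 0.1659], E[r] = 1.4135, γ^t·E[r] = 0.927384, running G = 5.763643
t=5: π = [0.1812, 0.1595, 0.1922, 0.1604, 0.1408, 0.1659], E[r] = 1.4123, γ^t·E[r] = 0.833945, running G = 6.597588
t=6: π = [0.1812, 0.1594, 0.1922, 0.1605, 0.1407, 0.1659], E[r] = 1.4122, γ^t·E[r] = 0.750480, running G = 7.348068

G = 7.3481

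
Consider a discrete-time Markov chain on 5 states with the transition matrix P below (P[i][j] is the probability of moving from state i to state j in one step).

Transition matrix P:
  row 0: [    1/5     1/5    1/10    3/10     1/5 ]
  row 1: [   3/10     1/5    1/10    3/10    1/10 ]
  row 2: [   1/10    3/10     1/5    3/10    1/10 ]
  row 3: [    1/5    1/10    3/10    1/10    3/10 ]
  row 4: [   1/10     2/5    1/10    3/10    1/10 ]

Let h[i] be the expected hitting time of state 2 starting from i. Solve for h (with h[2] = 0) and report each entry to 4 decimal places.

First-step conditioning: h[2] = 0; for i ≠ 2, h[i] = 1 + Σ_k P[i][k]·h[k].
  h[0] = 1 + 1/5·h[0] + 1/5·h[1] + 3/10·h[3] + 1/5·h[4]
  h[1] = 1 + 3/10·h[0] + 1/5·h[1] + 3/10·h[3] + 1/10·h[4]
  h[3] = 1 + 1/5·h[0] + 1/10·h[1] + 1/10·h[3] + 3/10·h[4]
  h[4] = 1 + 1/10·h[0] + 2/5·h[1] + 3/10·h[3] + 1/10·h[4]
Solving the 4×4 linear system over states ≠ 2 gives exactly h = [20/3, 20/3, 0, 50/9, 20/3] (h[2] = 0 is the target).

h = [6.6667, 6.6667, 0.0000, 5.5556, 6.6667]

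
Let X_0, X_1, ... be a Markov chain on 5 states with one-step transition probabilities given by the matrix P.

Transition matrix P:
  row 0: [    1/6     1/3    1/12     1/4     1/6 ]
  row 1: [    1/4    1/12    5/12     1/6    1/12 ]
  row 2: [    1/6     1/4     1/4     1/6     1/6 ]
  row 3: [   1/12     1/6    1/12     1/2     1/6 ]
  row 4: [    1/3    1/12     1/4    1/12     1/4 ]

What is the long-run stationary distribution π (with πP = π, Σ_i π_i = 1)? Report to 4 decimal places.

π = [0.1886, 0.1861, 0.2074, 0.2530, 0.1649]

Balance equations π_j = Σ_i π_i·P[i][j]:
  π_0 = 1/6·π_0 + 1/4·π_1 + 1/6·π_2 + 1/12·π_3 + 1/3·π_4
  π_1 = 1/3·π_0 + 1/12·π_1 + 1/4·π_2 + 1/6·π_3 + 1/12·π_4
  π_2 = 1/12·π_0 + 5/12·π_1 + 1/4·π_2 + 1/12·π_3 + 1/4·π_4
  π_3 = 1/4·π_0 + 1/6·π_1 + 1/6·π_2 + 1/2·π_3 + 1/12·π_4
  normalize: π_0 + π_1 + π_2 + π_3 + π_4 = 1
Solving the linear system gives exactly π = [2771/14694, 2735/14694, 508/2449, 1239/4898, 2423/14694].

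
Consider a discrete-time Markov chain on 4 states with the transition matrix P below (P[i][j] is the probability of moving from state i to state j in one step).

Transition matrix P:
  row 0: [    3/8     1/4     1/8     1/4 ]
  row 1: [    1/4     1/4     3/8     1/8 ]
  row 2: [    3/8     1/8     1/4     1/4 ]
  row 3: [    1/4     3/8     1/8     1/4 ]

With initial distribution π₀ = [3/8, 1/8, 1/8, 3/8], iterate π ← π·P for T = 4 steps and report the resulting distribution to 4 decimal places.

π = [0.3166, 0.2502, 0.2145, 0.2188]

t=0: π = [0.3750, 0.1250, 0.1250, 0.3750]
t=1: π = [0.3125, 0.2813, 0.1719, 0.2344]
t=2: π = [0.3105, 0.2578, 0.2168, 0.2148]
t=3: π = [0.3159, 0.2498, 0.2166, 0.2178]
t=4: π = [0.3166, 0.2502, 0.2145, 0.2188]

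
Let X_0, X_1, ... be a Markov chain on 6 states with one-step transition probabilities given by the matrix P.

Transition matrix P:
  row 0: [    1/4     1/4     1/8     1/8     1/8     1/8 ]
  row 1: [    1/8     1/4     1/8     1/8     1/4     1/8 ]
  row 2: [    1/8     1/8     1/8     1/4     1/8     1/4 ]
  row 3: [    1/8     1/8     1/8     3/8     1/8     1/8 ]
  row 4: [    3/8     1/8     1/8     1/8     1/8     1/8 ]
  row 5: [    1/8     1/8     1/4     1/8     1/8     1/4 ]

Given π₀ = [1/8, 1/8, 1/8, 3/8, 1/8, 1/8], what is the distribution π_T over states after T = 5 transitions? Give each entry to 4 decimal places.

π = [0.1846, 0.1692, 0.1454, 0.1911, 0.1461, 0.1636]

t=0: π = [0.1250, 0.1250, 0.1250, 0.3750, 0.1250, 0.1250]
t=1: π = [0.1719, 0.1563, 0.1406, 0.2344, 0.1406, 0.1563]
t=2: π = [0.1816, 0.1660, 0.1445, 0.2012, 0.1445, 0.1621]
t=3: π = [0.1838, 0.1685, 0.1453, 0.1934, 0.1458, 0.1633]
t=4: π = [0.1844, 0.1690, 0.1454, 0.1915, 0.1461, 0.1636]
t=5: π = [0.1846, 0.1692, 0.1454, 0.1911, 0.1461, 0.1636]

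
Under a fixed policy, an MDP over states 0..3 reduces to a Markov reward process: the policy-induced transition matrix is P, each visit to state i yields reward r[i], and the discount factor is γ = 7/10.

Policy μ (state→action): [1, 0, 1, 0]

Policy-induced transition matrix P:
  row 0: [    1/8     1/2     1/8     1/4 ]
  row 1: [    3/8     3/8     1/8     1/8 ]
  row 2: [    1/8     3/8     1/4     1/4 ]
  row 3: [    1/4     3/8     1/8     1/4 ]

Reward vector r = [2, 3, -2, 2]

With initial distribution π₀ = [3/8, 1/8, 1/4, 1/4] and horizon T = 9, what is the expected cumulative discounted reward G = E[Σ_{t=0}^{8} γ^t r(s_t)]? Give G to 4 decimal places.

t=0: π = [0.3750, 0.1250, 0.2500, 0.2500], E[r] = 1.1250, γ^t·E[r] = 1.125000, running G = 1.125000
t=1: π = [0.1875, 0.4219, 0.1563, 0.2344], E[r] = 1.7969, γ^t·E[r] = 1.257813, running G = 2.382813
t=2: π = [0.2598, 0.3984, 0.1445, 0.1973], E[r] = 1.8203, γ^t·E[r] = 0.891953, running G = 3.274766
t=3: π = [0.2493, 0.4075, 0.1431, 0.2002], E[r] = 1.8352, γ^t·E[r] = 0.629475, running G = 3.904241
t=4: π = [0.2519, 0.4062, 0.1429, 0.1991], E[r] = 1.8346, γ^t·E[r] = 0.440494, running G = 4.344734
t=5: π = [0.2514, 0.4065, 0.1429, 0.1992], E[r] = 1.8350, γ^t·E[r] = 0.308416, running G = 4.653150
t=6: π = [0.2515, 0.4064, 0.1429, 0.1992], E[r] = 1.8350, γ^t·E[r] = 0.215886, running G = 4.869036
t=7: π = [0.2515, 0.4064, 0.1429, 0.1992], E[r] = 1.8350, γ^t·E[r] = 0.151121, running G = 5.020157
t=8: π = [0.2515, 0.4064, 0.1429, 0.1992], E[r] = 1.8350, γ^t·E[r] = 0.105785, running G = 5.125942

G = 5.1259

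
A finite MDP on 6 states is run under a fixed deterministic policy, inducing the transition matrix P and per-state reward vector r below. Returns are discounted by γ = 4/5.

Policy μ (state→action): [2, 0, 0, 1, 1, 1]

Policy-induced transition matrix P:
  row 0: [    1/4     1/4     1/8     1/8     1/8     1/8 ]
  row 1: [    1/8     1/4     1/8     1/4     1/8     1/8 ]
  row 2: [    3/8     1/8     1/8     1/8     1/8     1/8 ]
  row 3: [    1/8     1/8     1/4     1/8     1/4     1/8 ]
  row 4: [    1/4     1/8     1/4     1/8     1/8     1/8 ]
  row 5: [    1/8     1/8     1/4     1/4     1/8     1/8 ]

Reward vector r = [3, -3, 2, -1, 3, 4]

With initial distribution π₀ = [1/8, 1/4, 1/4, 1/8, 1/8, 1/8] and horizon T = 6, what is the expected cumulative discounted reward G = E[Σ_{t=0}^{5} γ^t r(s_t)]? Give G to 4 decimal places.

G = 4.2339

t=0: π = [0.1250, 0.2500, 0.2500, 0.1250, 0.1250, 0.1250], E[r] = 0.8750, γ^t·E[r] = 0.875000, running G = 0.875000
t=1: π = [0.2188, 0.1719, 0.1719, 0.1719, 0.1406, 0.1250], E[r] = 1.2344, γ^t·E[r] = 0.987500, running G = 1.862500
t=2: π = [0.2129, 0.1738, 0.1797, 0.1621, 0.1465, 0.1250], E[r] = 1.2539, γ^t·E[r] = 0.802500, running G = 2.665000
t=3: π = [0.2148, 0.1733, 0.1792, 0.1624, 0.1453, 0.1250], E[r] = 1.2563, γ^t·E[r] = 0.643250, running G = 3.308250
t=4: π = [0.2148, 0.1735, 0.1791, 0.1623, 0.1453, 0.1250], E[r] = 1.2556, γ^t·E[r] = 0.514300, running G = 3.822550
t=5: π = [0.2148, 0.1735, 0.1791, 0.1623, 0.1453, 0.1250], E[r] = 1.2554, γ^t·E[r] = 0.411374, running G = 4.233924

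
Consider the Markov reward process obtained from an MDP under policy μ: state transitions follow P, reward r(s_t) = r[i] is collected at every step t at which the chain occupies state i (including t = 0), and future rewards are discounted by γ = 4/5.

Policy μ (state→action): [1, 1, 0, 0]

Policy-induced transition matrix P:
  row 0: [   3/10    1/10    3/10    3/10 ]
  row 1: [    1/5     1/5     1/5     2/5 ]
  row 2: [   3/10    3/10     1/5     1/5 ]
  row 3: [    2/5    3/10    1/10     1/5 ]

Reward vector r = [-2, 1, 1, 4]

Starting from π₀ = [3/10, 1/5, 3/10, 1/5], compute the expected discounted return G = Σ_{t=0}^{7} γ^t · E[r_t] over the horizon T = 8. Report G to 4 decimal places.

t=0: π = [0.3000, 0.2000, 0.3000, 0.2000], E[r] = 0.7000, γ^t·E[r] = 0.700000, running G = 0.700000
t=1: π = [0.3000, 0.2200, 0.2100, 0.2700], E[r] = 0.9100, γ^t·E[r] = 0.728000, running G = 1.428000
t=2: π = [0.3050, 0.2180, 0.2030, 0.2740], E[r] = 0.9070, γ^t·E[r] = 0.580480, running G = 2.008480
t=3: π = [0.3056, 0.2172, 0.2031, 0.2741], E[r] = 0.9055, γ^t·E[r] = 0.463616, running G = 2.472096
t=4: π = [0.3057, 0.2172, 0.2032, 0.2740], E[r] = 0.9049, γ^t·E[r] = 0.370659, running G = 2.842755
t=5: π = [0.3057, 0.2171, 0.2032, 0.2740], E[r] = 0.9050, γ^t·E[r] = 0.296534, running G = 3.139290
t=6: π = [0.3057, 0.2171, 0.2032, 0.2740], E[r] = 0.9049, γ^t·E[r] = 0.237224, running G = 3.376513
t=7: π = [0.3057, 0.2171, 0.2032, 0.2740], E[r] = 0.9049, γ^t·E[r] = 0.189780, running G = 3.566293

G = 3.5663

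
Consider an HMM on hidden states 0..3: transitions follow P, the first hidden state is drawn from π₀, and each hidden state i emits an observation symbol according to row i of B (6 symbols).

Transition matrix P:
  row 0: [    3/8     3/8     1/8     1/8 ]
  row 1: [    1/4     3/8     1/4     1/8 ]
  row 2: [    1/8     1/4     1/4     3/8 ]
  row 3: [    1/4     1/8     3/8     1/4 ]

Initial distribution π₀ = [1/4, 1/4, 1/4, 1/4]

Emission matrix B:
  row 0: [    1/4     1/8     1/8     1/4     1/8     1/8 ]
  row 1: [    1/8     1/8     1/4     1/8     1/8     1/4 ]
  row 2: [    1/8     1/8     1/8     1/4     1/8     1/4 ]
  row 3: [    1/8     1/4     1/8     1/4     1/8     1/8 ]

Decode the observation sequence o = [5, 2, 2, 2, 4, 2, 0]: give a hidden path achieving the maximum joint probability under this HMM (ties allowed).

path = [1, 1, 1, 1, 1, 1, 0]

t=0: δ = [3.125e-02, 6.250e-02, 6.250e-02, 3.125e-02]  (obs o_0=5)
t=1: δ = [1.953e-03, 5.859e-03, 1.953e-03, 2.930e-03]  ψ = [1, 1, 1, 2]  (obs o_1=2)
t=2: δ = [1.831e-04, 5.493e-04, 1.831e-04, 9.155e-05]  ψ = [1, 1, 1, 1]  (obs o_2=2)
t=3: δ = [1.717e-05, 5.150e-05, 1.717e-05, 8.583e-06]  ψ = [1, 1, 1, 1]  (obs o_3=2)
t=4: δ = [1.609e-06, 2.414e-06, 1.609e-06, 8.047e-07]  ψ = [1, 1, 1, 1]  (obs o_4=4)
t=5: δ = [7.544e-08, 2.263e-07, 7.544e-08, 7.544e-08]  ψ = [0, 1, 1, 2]  (obs o_5=2)
t=6: δ = [1.414e-08, 1.061e-08, 7.072e-09, 3.536e-09]  ψ = [1, 1, 1, 1]  (obs o_6=0)
backtrack: best end state = 0; path = [1, 1, 1, 1, 1, 1, 0]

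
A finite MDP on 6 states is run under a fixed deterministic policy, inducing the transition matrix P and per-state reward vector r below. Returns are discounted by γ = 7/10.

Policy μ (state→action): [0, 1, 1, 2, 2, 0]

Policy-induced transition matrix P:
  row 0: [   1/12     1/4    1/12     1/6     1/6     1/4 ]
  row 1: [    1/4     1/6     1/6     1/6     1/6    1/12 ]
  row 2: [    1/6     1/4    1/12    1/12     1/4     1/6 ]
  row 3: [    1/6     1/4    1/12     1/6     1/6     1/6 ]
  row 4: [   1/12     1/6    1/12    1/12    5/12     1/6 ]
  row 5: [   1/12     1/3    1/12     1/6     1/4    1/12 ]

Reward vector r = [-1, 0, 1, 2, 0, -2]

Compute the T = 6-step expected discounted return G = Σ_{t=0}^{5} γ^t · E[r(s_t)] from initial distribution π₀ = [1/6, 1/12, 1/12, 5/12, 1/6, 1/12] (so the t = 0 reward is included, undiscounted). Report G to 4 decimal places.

G = 0.4527

t=0: π = [0.1667, 0.0833, 0.0833, 0.4167, 0.1667, 0.0833], E[r] = 0.5833, γ^t·E[r] = 0.583333, running G = 0.583333
t=1: π = [0.1389, 0.2361, 0.0903, 0.1458, 0.2222, 0.1667], E[r] = -0.0903, γ^t·E[r] = -0.063194, running G = 0.520139
t=2: π = [0.1424, 0.2257, 0.1030, 0.1406, 0.2436, 0.1447], E[r] = -0.0475, γ^t·E[r] = -0.023252, running G = 0.496887
t=3: π = [0.1413, 0.2229, 0.1021, 0.1378, 0.2482, 0.1477], E[r] = -0.0589, γ^t·E[r] = -0.020197, running G = 0.476690
t=4: π = [0.1405, 0.2230, 0.1019, 0.1375, 0.2495, 0.1476], E[r] = -0.0587, γ^t·E[r] = -0.014103, running G = 0.462587
t=5: π = [0.1405, 0.2229, 0.1019, 0.1374, 0.2498, 0.1475], E[r] = -0.0588, γ^t·E[r] = -0.009876, running G = 0.452711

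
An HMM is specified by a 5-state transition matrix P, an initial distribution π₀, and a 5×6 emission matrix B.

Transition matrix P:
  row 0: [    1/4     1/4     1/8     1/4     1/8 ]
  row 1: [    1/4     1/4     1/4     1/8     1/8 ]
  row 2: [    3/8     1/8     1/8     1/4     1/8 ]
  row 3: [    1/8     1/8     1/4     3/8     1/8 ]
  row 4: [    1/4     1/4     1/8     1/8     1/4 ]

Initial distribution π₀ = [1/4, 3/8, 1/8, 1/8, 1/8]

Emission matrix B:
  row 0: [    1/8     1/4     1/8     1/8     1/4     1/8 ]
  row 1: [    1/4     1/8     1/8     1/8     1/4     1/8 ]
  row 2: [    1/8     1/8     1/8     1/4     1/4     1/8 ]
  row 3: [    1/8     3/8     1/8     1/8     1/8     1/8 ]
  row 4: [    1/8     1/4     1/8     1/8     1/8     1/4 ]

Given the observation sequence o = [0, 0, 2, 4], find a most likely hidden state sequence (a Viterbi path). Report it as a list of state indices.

path = [1, 1, 2, 0]

t=0: δ = [3.125e-02, 9.375e-02, 1.562e-02, 1.562e-02, 1.562e-02]  (obs o_0=0)
t=1: δ = [2.930e-03, 5.859e-03, 2.930e-03, 1.465e-03, 1.465e-03]  ψ = [1, 1, 1, 1, 1]  (obs o_1=0)
t=2: δ = [1.831e-04, 1.831e-04, 1.831e-04, 9.155e-05, 9.155e-05]  ψ = [1, 1, 1, 0, 1]  (obs o_2=2)
t=3: δ = [1.717e-05, 1.144e-05, 1.144e-05, 5.722e-06, 2.861e-06]  ψ = [2, 0, 1, 0, 0]  (obs o_3=4)
backtrack: best end state = 0; path = [1, 1, 2, 0]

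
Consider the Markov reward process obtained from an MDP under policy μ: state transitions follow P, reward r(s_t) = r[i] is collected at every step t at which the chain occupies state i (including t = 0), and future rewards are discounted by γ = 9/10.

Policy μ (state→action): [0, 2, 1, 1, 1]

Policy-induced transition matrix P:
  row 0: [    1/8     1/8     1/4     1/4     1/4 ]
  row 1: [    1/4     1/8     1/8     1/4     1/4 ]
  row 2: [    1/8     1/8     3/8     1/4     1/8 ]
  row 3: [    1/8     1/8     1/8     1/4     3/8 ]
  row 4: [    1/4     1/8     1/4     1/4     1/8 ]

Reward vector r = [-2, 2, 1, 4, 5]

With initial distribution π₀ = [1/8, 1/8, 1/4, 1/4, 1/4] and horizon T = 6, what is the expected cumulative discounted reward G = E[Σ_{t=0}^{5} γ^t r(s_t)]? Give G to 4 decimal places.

G = 10.8254

t=0: π = [0.1250, 0.1250, 0.2500, 0.2500, 0.2500], E[r] = 2.5000, γ^t·E[r] = 2.500000, running G = 2.500000
t=1: π = [0.1719, 0.1250, 0.2344, 0.2500, 0.2188], E[r] = 2.2344, γ^t·E[r] = 2.010938, running G = 4.510938
t=2: π = [0.1680, 0.1250, 0.2324, 0.2500, 0.2246], E[r] = 2.2695, γ^t·E[r] = 1.838320, running G = 6.349258
t=3: π = [0.1687, 0.1250, 0.2322, 0.2500, 0.2241], E[r] = 2.2654, γ^t·E[r] = 1.651463, running G = 8.000720
t=4: π = [0.1686, 0.1250, 0.2321, 0.2500, 0.2242], E[r] = 2.2659, γ^t·E[r] = 1.486677, running G = 9.487397
t=5: π = [0.1687, 0.1250, 0.2321, 0.2500, 0.2242], E[r] = 2.2659, γ^t·E[r] = 1.337971, running G = 10.825368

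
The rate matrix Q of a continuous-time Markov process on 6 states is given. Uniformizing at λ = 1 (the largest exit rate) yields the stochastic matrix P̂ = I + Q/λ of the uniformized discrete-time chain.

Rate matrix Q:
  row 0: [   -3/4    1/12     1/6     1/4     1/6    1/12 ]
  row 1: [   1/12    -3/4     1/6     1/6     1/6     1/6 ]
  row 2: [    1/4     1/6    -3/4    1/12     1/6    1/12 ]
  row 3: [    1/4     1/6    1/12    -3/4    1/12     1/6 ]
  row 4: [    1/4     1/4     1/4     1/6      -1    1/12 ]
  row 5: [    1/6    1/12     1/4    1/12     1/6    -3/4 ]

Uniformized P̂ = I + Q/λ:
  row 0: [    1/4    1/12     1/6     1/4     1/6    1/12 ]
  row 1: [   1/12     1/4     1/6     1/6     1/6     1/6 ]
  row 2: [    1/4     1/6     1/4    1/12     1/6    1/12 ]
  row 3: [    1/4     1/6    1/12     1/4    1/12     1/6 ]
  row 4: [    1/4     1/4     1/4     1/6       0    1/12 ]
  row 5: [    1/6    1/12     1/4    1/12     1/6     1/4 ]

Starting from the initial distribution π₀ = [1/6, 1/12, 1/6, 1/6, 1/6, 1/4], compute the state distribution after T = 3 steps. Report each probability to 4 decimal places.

t=0: π = [0.1667, 0.0833, 0.1667, 0.1667, 0.1667, 0.2500]
t=1: π = [0.2153, 0.1528, 0.2014, 0.1597, 0.1250, 0.1458]
t=2: π = [0.2124, 0.1597, 0.1927, 0.1690, 0.1325, 0.1337]
t=3: π = [0.2122, 0.1622, 0.1908, 0.1712, 0.1305, 0.1330]

π = [0.2122, 0.1622, 0.1908, 0.1712, 0.1305, 0.1330]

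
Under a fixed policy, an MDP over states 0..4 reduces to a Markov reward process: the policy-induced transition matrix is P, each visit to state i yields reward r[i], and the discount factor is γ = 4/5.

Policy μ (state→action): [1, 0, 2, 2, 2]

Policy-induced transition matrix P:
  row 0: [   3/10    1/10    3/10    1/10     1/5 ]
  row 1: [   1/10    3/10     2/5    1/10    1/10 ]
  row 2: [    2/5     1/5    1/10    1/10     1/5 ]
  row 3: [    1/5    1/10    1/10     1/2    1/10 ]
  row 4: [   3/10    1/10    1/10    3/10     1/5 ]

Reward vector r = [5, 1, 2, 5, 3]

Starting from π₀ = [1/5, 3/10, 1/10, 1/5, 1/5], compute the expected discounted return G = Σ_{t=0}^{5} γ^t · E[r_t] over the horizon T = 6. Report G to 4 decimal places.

t=0: π = [0.2000, 0.3000, 0.1000, 0.2000, 0.2000], E[r] = 3.1000, γ^t·E[r] = 3.100000, running G = 3.100000
t=1: π = [0.2300, 0.1700, 0.2300, 0.2200, 0.1500], E[r] = 3.3300, γ^t·E[r] = 2.664000, running G = 5.764000
t=2: π = [0.2670, 0.1570, 0.1970, 0.2180, 0.1610], E[r] = 3.4590, γ^t·E[r] = 2.213760, running G = 7.977760
t=3: π = [0.2665, 0.1511, 0.2005, 0.2194, 0.1625], E[r] = 3.4691, γ^t·E[r] = 1.776179, running G = 9.753939
t=4: π = [0.2679, 0.1503, 0.1986, 0.2203, 0.1630], E[r] = 3.4771, γ^t·E[r] = 1.424232, running G = 11.178172
t=5: π = [0.2678, 0.1499, 0.1987, 0.2207, 0.1629], E[r] = 3.4785, γ^t·E[r] = 1.139822, running G = 12.317994

G = 12.3180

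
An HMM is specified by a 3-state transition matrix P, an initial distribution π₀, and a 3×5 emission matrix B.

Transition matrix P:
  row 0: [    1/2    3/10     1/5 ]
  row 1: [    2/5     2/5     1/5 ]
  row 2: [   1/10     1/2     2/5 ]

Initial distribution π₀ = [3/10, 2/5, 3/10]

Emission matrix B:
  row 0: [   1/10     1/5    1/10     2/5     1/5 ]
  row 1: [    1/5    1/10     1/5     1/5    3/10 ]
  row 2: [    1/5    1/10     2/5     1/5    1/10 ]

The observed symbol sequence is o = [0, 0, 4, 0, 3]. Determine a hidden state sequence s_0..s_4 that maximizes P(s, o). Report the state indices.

t=0: δ = [3.000e-02, 8.000e-02, 6.000e-02]  (obs o_0=0)
t=1: δ = [3.200e-03, 6.400e-03, 4.800e-03]  ψ = [1, 1, 2]  (obs o_1=0)
t=2: δ = [5.120e-04, 7.680e-04, 1.920e-04]  ψ = [1, 1, 2]  (obs o_2=4)
t=3: δ = [3.072e-05, 6.144e-05, 3.072e-05]  ψ = [1, 1, 1]  (obs o_3=0)
t=4: δ = [9.830e-06, 4.915e-06, 2.458e-06]  ψ = [1, 1, 1]  (obs o_4=3)
backtrack: best end state = 0; path = [1, 1, 1, 1, 0]

path = [1, 1, 1, 1, 0]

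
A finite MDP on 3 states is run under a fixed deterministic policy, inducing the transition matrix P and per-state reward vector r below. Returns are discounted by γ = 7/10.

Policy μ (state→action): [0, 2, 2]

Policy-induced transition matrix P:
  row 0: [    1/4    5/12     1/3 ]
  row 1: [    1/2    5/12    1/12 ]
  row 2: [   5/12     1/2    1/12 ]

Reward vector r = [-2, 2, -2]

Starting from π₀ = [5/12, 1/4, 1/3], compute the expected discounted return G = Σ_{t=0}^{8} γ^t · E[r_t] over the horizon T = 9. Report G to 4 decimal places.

G = -1.5644

t=0: π = [0.4167, 0.2500, 0.3333], E[r] = -1.0000, γ^t·E[r] = -1.000000, running G = -1.000000
t=1: π = [0.3681, 0.4444, 0.1875], E[r] = -0.2222, γ^t·E[r] = -0.155556, running G = -1.155556
t=2: π = [0.3924, 0.4323, 0.1753], E[r] = -0.2708, γ^t·E[r] = -0.132708, running G = -1.288264
t=3: π = [0.3873, 0.4313, 0.1814], E[r] = -0.2749, γ^t·E[r] = -0.094285, running G = -1.382549
t=4: π = [0.3881, 0.4318, 0.1802], E[r] = -0.2729, γ^t·E[r] = -0.065513, running G = -1.448063
t=5: π = [0.3880, 0.4317, 0.1803], E[r] = -0.2733, γ^t·E[r] = -0.045930, running G = -1.493993
t=6: π = [0.3880, 0.4317, 0.1803], E[r] = -0.2732, γ^t·E[r] = -0.032144, running G = -1.526137
t=7: π = [0.3880, 0.4317, 0.1803], E[r] = -0.2732, γ^t·E[r] = -0.022501, running G = -1.548638
t=8: π = [0.3880, 0.4317, 0.1803], E[r] = -0.2732, γ^t·E[r] = -0.015751, running G = -1.564389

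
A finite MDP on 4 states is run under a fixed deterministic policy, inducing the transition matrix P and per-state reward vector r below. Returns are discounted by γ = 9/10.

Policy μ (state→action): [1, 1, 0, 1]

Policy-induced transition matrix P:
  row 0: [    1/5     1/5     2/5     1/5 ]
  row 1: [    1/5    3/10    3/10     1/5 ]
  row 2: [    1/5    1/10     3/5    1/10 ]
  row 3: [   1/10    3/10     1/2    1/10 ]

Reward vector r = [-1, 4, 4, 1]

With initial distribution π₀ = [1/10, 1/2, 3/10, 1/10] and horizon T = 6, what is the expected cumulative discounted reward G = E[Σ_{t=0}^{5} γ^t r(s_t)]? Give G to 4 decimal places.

t=0: π = [0.1000, 0.5000, 0.3000, 0.1000], E[r] = 3.2000, γ^t·E[r] = 3.200000, running G = 3.200000
t=1: π = [0.1900, 0.2300, 0.4200, 0.1600], E[r] = 2.5700, γ^t·E[r] = 2.313000, running G = 5.513000
t=2: π = [0.1840, 0.1970, 0.4770, 0.1420], E[r] = 2.6540, γ^t·E[r] = 2.149740, running G = 7.662740
t=3: π = [0.1858, 0.1862, 0.4899, 0.1381], E[r] = 2.6567, γ^t·E[r] = 1.936734, running G = 9.599474
t=4: π = [0.1862, 0.1834, 0.4932, 0.1372], E[r] = 2.6575, γ^t·E[r] = 1.743553, running G = 11.343027
t=5: π = [0.1863, 0.1827, 0.4940, 0.1370], E[r] = 2.6577, γ^t·E[r] = 1.569352, running G = 12.912379

G = 12.9124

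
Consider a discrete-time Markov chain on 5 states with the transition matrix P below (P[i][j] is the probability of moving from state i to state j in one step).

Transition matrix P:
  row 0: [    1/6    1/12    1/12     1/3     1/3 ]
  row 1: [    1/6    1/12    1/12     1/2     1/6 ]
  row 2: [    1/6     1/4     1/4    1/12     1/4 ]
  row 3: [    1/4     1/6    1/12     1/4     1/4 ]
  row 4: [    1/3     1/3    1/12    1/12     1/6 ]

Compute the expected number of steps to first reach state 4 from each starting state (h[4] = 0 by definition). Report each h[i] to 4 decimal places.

First-step conditioning: h[4] = 0; for i ≠ 4, h[i] = 1 + Σ_k P[i][k]·h[k].
  h[0] = 1 + 1/6·h[0] + 1/12·h[1] + 1/12·h[2] + 1/3·h[3]
  h[1] = 1 + 1/6·h[0] + 1/12·h[1] + 1/12·h[2] + 1/2·h[3]
  h[2] = 1 + 1/6·h[0] + 1/4·h[1] + 1/4·h[2] + 1/12·h[3]
  h[3] = 1 + 1/4·h[0] + 1/6·h[1] + 1/12·h[2] + 1/4·h[3]
Solving the 4×4 linear system over states ≠ 4 gives exactly h = [165/46, 195/46, 183/46, 90/23, 0] (h[4] = 0 is the target).

h = [3.5870, 4.2391, 3.9783, 3.9130, 0.0000]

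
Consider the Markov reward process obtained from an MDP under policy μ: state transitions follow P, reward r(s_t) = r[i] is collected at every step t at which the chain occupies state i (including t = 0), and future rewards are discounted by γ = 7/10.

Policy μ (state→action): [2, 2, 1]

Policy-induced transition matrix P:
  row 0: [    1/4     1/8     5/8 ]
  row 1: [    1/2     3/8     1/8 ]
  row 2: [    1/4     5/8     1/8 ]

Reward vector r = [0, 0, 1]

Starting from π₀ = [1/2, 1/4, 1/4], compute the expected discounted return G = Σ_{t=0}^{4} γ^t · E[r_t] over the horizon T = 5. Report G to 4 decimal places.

t=0: π = [0.5000, 0.2500, 0.2500], E[r] = 0.2500, γ^t·E[r] = 0.250000, running G = 0.250000
t=1: π = [0.3125, 0.3125, 0.3750], E[r] = 0.3750, γ^t·E[r] = 0.262500, running G = 0.512500
t=2: π = [0.3281, 0.3906, 0.2813], E[r] = 0.2813, γ^t·E[r] = 0.137813, running G = 0.650313
t=3: π = [0.3477, 0.3633, 0.2891], E[r] = 0.2891, γ^t·E[r] = 0.099148, running G = 0.749461
t=4: π = [0.3408, 0.3604, 0.2988], E[r] = 0.2988, γ^t·E[r] = 0.071749, running G = 0.821210

G = 0.8212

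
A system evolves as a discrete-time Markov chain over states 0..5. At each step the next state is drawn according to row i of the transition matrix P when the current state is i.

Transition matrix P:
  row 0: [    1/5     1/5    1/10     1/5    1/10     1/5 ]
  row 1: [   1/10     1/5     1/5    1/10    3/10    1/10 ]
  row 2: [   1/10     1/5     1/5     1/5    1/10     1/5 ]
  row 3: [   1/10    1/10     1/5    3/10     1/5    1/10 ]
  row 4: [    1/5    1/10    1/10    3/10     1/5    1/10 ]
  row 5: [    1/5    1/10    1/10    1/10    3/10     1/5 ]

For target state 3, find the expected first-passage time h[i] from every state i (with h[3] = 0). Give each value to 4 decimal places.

First-step conditioning: h[3] = 0; for i ≠ 3, h[i] = 1 + Σ_k P[i][k]·h[k].
  h[0] = 1 + 1/5·h[0] + 1/5·h[1] + 1/10·h[2] + 1/10·h[4] + 1/5·h[5]
  h[1] = 1 + 1/10·h[0] + 1/5·h[1] + 1/5·h[2] + 3/10·h[4] + 1/10·h[5]
  h[2] = 1 + 1/10·h[0] + 1/5·h[1] + 1/5·h[2] + 1/10·h[4] + 1/5·h[5]
  h[4] = 1 + 1/5·h[0] + 1/10·h[1] + 1/10·h[2] + 1/5·h[4] + 1/10·h[5]
  h[5] = 1 + 1/5·h[0] + 1/10·h[1] + 1/10·h[2] + 3/10·h[4] + 1/5·h[5]
Solving the 5×5 linear system over states ≠ 3 gives exactly h = [1030/191, 1100/191, 1030/191, 0, 900/191, 1100/191] (h[3] = 0 is the target).

h = [5.3927, 5.7592, 5.3927, 0.0000, 4.7120, 5.7592]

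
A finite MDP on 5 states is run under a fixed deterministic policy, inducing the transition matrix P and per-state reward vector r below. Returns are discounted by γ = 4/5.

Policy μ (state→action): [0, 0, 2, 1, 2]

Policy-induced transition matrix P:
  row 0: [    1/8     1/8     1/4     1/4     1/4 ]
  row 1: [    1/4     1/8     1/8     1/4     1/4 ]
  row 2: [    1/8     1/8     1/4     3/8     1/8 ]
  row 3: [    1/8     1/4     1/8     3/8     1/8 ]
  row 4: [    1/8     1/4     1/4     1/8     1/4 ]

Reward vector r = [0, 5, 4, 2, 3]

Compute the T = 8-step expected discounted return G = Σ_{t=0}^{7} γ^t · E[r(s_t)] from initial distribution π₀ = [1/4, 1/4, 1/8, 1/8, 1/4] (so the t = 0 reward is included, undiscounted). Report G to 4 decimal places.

t=0: π = [0.2500, 0.2500, 0.1250, 0.1250, 0.2500], E[r] = 2.7500, γ^t·E[r] = 2.750000, running G = 2.750000
t=1: π = [0.1563, 0.1719, 0.2031, 0.2500, 0.2188], E[r] = 2.8281, γ^t·E[r] = 2.262500, running G = 5.012500
t=2: π = [0.1465, 0.1836, 0.1973, 0.2793, 0.1934], E[r] = 2.8457, γ^t·E[r] = 1.821250, running G = 6.833750
t=3: π = [0.1479, 0.1841, 0.1921, 0.2854, 0.1904], E[r] = 2.8311, γ^t·E[r] = 1.449500, running G = 8.283250
t=4: π = [0.1480, 0.1845, 0.1913, 0.2859, 0.1903], E[r] = 2.8304, γ^t·E[r] = 1.159313, running G = 9.442563
t=5: π = [0.1481, 0.1845, 0.1912, 0.2859, 0.1903], E[r] = 2.8302, γ^t·E[r] = 0.927404, running G = 10.369966
t=6: π = [0.1481, 0.1845, 0.1912, 0.2858, 0.1904], E[r] = 2.8302, γ^t·E[r] = 0.741925, running G = 11.111891
t=7: π = [0.1481, 0.1845, 0.1912, 0.2858, 0.1904], E[r] = 2.8302, γ^t·E[r] = 0.593541, running G = 11.705432

G = 11.7054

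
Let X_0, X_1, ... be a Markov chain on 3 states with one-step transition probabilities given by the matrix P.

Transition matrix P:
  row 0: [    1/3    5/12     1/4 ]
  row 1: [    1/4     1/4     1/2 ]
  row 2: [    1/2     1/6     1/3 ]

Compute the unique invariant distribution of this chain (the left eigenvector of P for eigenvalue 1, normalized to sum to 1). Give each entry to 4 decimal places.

Balance equations π_j = Σ_i π_i·P[i][j]:
  π_0 = 1/3·π_0 + 1/4·π_1 + 1/2·π_2
  π_1 = 5/12·π_0 + 1/4·π_1 + 1/6·π_2
  normalize: π_0 + π_1 + π_2 = 1
Solving the linear system gives exactly π = [60/163, 46/163, 57/163].

π = [0.3681, 0.2822, 0.3497]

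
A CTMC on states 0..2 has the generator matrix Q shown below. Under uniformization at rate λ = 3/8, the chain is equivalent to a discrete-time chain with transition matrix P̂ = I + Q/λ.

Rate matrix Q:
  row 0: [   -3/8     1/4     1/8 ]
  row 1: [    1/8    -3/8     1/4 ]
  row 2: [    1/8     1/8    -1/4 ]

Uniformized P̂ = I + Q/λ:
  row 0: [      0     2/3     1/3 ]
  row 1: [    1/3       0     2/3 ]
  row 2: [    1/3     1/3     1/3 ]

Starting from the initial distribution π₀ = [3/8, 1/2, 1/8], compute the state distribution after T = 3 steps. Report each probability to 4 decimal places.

t=0: π = [0.3750, 0.5000, 0.1250]
t=1: π = [0.2083, 0.2917, 0.5000]
t=2: π = [0.2639, 0.3056, 0.4306]
t=3: π = [0.2454, 0.3194, 0.4352]

π = [0.2454, 0.3194, 0.4352]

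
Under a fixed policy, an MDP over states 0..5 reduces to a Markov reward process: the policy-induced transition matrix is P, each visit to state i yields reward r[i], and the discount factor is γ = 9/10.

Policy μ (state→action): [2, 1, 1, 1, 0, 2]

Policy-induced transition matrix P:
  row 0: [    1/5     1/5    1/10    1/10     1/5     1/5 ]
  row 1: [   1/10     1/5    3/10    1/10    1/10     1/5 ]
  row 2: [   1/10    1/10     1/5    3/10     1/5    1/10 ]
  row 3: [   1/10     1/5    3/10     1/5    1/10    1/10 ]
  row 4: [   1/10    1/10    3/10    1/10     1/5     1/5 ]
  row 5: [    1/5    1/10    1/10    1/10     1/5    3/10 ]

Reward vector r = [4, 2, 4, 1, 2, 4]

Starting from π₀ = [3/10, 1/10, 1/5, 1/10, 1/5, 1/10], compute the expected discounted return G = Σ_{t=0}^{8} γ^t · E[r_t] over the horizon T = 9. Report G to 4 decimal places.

G = 17.9504

t=0: π = [0.3000, 0.1000, 0.2000, 0.1000, 0.2000, 0.1000], E[r] = 3.1000, γ^t·E[r] = 3.100000, running G = 3.100000
t=1: π = [0.1400, 0.1500, 0.2000, 0.1500, 0.1800, 0.1800], E[r] = 2.8900, γ^t·E[r] = 2.601000, running G = 5.701000
t=2: π = [0.1320, 0.1440, 0.2160, 0.1550, 0.1700, 0.1830], E[r] = 2.9070, γ^t·E[r] = 2.354670, running G = 8.055670
t=3: π = [0.1315, 0.1431, 0.2154, 0.1587, 0.1701, 0.1812], E[r] = 2.8975, γ^t·E[r] = 2.112278, running G = 10.167948
t=4: π = [0.1313, 0.1433, 0.2159, 0.1590, 0.1698, 0.1807], E[r] = 2.8969, γ^t·E[r] = 1.900623, running G = 12.068571
t=5: π = [0.1312, 0.1434, 0.2160, 0.1591, 0.1698, 0.1806], E[r] = 2.8965, γ^t·E[r] = 1.710360, running G = 13.778930
t=6: π = [0.1312, 0.1434, 0.2160, 0.1591, 0.1698, 0.1805], E[r] = 2.8964, γ^t·E[r] = 1.539281, running G = 15.318212
t=7: π = [0.1312, 0.1434, 0.2161, 0.1591, 0.1698, 0.1805], E[r] = 2.8964, γ^t·E[r] = 1.385342, running G = 16.703554
t=8: π = [0.1312, 0.1434, 0.2161, 0.1591, 0.1698, 0.1805], E[r] = 2.8964, γ^t·E[r] = 1.246805, running G = 17.950359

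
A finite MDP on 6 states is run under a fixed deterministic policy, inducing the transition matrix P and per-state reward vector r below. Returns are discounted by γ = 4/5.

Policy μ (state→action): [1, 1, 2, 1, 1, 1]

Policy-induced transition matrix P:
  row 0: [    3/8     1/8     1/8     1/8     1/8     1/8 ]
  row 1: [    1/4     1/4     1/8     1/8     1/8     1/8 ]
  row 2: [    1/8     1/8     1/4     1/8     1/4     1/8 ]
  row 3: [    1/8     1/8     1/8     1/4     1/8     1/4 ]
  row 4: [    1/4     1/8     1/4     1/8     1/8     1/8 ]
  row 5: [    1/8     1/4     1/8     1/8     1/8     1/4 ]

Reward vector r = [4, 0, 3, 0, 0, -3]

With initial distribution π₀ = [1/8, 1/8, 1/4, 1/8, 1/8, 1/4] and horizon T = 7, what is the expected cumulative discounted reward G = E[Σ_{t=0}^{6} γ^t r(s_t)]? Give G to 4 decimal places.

G = 2.9702

t=0: π = [0.1250, 0.1250, 0.2500, 0.1250, 0.1250, 0.2500], E[r] = 0.5000, γ^t·E[r] = 0.500000, running G = 0.500000
t=1: π = [0.1875, 0.1719, 0.1719, 0.1406, 0.1563, 0.1719], E[r] = 0.7500, γ^t·E[r] = 0.600000, running G = 1.100000
t=2: π = [0.2129, 0.1680, 0.1660, 0.1426, 0.1465, 0.1641], E[r] = 0.8574, γ^t·E[r] = 0.548750, running G = 1.648750
t=3: π = [0.2175, 0.1665, 0.1641, 0.1428, 0.1458, 0.1633], E[r] = 0.8723, γ^t·E[r] = 0.446625, running G = 2.095375
t=4: π = [0.2184, 0.1662, 0.1637, 0.1429, 0.1455, 0.1633], E[r] = 0.8750, γ^t·E[r] = 0.358413, running G = 2.453788
t=5: π = [0.2186, 0.1662, 0.1637, 0.1429, 0.1455, 0.1633], E[r] = 0.8755, γ^t·E[r] = 0.286868, running G = 2.740655
t=6: π = [0.2186, 0.1662, 0.1636, 0.1429, 0.1455, 0.1633], E[r] = 0.8755, γ^t·E[r] = 0.229513, running G = 2.970168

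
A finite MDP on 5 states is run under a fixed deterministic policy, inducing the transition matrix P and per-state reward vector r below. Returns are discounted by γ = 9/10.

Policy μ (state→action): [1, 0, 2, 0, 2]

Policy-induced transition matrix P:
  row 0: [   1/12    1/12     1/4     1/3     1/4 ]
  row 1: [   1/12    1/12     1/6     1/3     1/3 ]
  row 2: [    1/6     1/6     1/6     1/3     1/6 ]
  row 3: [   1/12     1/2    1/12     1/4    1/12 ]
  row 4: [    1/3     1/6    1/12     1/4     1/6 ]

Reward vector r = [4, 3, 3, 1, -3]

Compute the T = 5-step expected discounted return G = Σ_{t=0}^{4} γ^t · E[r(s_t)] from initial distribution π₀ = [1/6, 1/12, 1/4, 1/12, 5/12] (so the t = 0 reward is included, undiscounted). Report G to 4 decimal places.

t=0: π = [0.1667, 0.0833, 0.2500, 0.0833, 0.4167], E[r] = 0.5000, γ^t·E[r] = 0.500000, running G = 0.500000
t=1: π = [0.2083, 0.1736, 0.1389, 0.2917, 0.1875], E[r] = 1.5000, γ^t·E[r] = 1.350000, running G = 1.850000
t=2: π = [0.1418, 0.2321, 0.1441, 0.2934, 0.1887], E[r] = 1.4230, γ^t·E[r] = 1.152656, running G = 3.002656
t=3: π = [0.1425, 0.2333, 0.1383, 0.2932, 0.1927], E[r] = 1.3999, γ^t·E[r] = 1.020551, running G = 4.023207
t=4: π = [0.1430, 0.2331, 0.1381, 0.2928, 0.1930], E[r] = 1.3994, γ^t·E[r] = 0.918121, running G = 4.941328

G = 4.9413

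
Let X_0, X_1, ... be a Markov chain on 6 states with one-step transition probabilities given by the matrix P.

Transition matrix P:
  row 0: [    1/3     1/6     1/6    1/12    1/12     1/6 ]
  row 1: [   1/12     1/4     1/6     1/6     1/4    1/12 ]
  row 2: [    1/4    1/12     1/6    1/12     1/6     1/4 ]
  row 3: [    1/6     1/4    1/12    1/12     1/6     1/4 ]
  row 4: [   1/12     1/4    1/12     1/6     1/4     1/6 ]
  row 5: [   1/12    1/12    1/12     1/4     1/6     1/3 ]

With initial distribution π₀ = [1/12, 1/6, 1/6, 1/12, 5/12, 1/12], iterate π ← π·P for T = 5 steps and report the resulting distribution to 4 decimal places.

π = [0.1546, 0.1821, 0.1215, 0.1487, 0.1844, 0.2087]

t=0: π = [0.0833, 0.1667, 0.1667, 0.0833, 0.4167, 0.0833]
t=1: π = [0.1389, 0.2014, 0.1181, 0.1458, 0.2083, 0.1875]
t=2: π = [0.1499, 0.1875, 0.1215, 0.1487, 0.1892, 0.2031]
t=3: π = [0.1535, 0.1834, 0.1216, 0.1486, 0.1856, 0.2074]
t=4: π = [0.1543, 0.1824, 0.1215, 0.1487, 0.1846, 0.2085]
t=5: π = [0.1546, 0.1821, 0.1215, 0.1487, 0.1844, 0.2087]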